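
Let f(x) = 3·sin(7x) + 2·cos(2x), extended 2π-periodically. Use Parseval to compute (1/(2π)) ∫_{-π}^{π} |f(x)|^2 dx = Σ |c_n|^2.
Σ |c_n|^2 = 13/2

Expand |f|^2 and use orthogonality of {sin(nx), cos(mx)} on [-π, π]:
  ∫_{-π}^{π} sin(nx)^2 dx = π, ∫ cos(mx)^2 dx = π, and cross terms integrate to 0.
So ∫_{-π}^{π} f(x)^2 dx = 3^2 · π + 2^2 · π = (9 + 4)π.
Divide by 2π: (9 + 4)/2 = 13/2.
By Parseval, this equals Σ |c_n|^2.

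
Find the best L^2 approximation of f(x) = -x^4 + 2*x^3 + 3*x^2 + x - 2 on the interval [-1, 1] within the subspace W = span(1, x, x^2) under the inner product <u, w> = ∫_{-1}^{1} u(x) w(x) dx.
g(x) = 15*x^2/7 + 11*x/5 - 67/35

The best approximation g ∈ W is the orthogonal projection of f onto W. Writing g = a_0 + a_1 x + a_2 x^2, the coefficients solve the normal equations G · a = b where
  G_{ij} = <φ_i, φ_j> and b_i = <f, φ_i>, with φ_0 = 1, φ_1 = x, φ_2 = x^2.
G =
  [2, 0, 2/3]
  [0, 2/3, 0]
  [2/3, 0, 2/5],
b = (-12/5, 22/15, -44/105).
Solving gives a_0 = -67/35, a_1 = 11/5, a_2 = 15/7, so
  g(x) = 15*x^2/7 + 11*x/5 - 67/35.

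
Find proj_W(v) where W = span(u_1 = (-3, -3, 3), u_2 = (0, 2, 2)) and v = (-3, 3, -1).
proj_W(v) = (1/3, 4/3, 2/3)

Set up U = [u_1 | ... | u_2] ∈ R^(3×2). The projector onto W = col(U) is P = U (U^T U)^(-1) U^T.
Compute U^T U =
  [27, 0]
  [0, 8],
and U^T v = (-3, 4).
Solve U^T U · c = U^T v for the coefficients: c = (-1/9, 1/2). The projection is proj_W(v) = U c.
Check: (v - proj_W(v)) · u_1 = 0  (should be 0).
Check: (v - proj_W(v)) · u_2 = 0  (should be 0).
Result: proj_W(v) = (1/3, 4/3, 2/3).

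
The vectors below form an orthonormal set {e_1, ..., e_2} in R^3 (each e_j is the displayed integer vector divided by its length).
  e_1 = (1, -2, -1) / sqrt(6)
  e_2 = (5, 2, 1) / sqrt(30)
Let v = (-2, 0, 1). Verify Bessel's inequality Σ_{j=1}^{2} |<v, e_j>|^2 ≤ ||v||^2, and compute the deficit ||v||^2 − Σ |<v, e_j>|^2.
Σ |<v, e_j>|^2 = 21/5; ||v||^2 = 5; deficit = 4/5

Write each e_j = u_j / sqrt(<u_j, u_j>) where u_j is the displayed integer vector. Then <v, e_j> = <v, u_j> / sqrt(<u_j, u_j>), so |<v, e_j>|^2 = <v, u_j>^2 / <u_j, u_j>.
Coefficients: <v, e_1> = -3/sqrt(6), <v, e_2> = -9/sqrt(30).
Square and sum: Σ |<v, e_j>|^2 = 21/5.
Compute ||v||^2 = v·v = 5.
Deficit = 5 − 21/5 = 4/5 ≥ 0, confirming Bessel's inequality. (The deficit equals ||v − Σ <v,e_j> e_j||^2, the squared distance from v to span{e_j}.)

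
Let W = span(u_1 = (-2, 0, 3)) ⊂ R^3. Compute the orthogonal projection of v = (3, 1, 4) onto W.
proj_W(v) = (-12/13, 0, 18/13)

Set up U = [u_1 | ... | u_1] ∈ R^(3×1). The projector onto W = col(U) is P = U (U^T U)^(-1) U^T.
Compute U^T U =
  [13],
and U^T v = (6).
Solve U^T U · c = U^T v for the coefficients: c = (6/13). The projection is proj_W(v) = U c.
Check: (v - proj_W(v)) · u_1 = 0  (should be 0).
Result: proj_W(v) = (-12/13, 0, 18/13).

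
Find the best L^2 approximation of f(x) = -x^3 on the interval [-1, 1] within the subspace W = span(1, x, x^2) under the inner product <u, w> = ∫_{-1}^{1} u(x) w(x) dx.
g(x) = -3*x/5

The best approximation g ∈ W is the orthogonal projection of f onto W. Writing g = a_0 + a_1 x + a_2 x^2, the coefficients solve the normal equations G · a = b where
  G_{ij} = <φ_i, φ_j> and b_i = <f, φ_i>, with φ_0 = 1, φ_1 = x, φ_2 = x^2.
G =
  [2, 0, 2/3]
  [0, 2/3, 0]
  [2/3, 0, 2/5],
b = (0, -2/5, 0).
Solving gives a_0 = 0, a_1 = -3/5, a_2 = 0, so
  g(x) = -3*x/5.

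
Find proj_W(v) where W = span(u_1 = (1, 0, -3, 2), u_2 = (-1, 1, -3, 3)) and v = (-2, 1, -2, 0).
proj_W(v) = (-29/21, 5/6, -6/7, 59/42)

Set up U = [u_1 | ... | u_2] ∈ R^(4×2). The projector onto W = col(U) is P = U (U^T U)^(-1) U^T.
Compute U^T U =
  [14, 14]
  [14, 20],
and U^T v = (4, 9).
Solve U^T U · c = U^T v for the coefficients: c = (-23/42, 5/6). The projection is proj_W(v) = U c.
Check: (v - proj_W(v)) · u_1 = 0  (should be 0).
Check: (v - proj_W(v)) · u_2 = 0  (should be 0).
Result: proj_W(v) = (-29/21, 5/6, -6/7, 59/42).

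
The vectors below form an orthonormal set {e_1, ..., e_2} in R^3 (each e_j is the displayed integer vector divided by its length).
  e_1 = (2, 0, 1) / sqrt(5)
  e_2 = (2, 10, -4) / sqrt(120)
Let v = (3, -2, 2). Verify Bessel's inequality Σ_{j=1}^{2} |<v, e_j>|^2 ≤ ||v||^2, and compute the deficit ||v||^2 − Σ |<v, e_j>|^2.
Σ |<v, e_j>|^2 = 101/6; ||v||^2 = 17; deficit = 1/6

Write each e_j = u_j / sqrt(<u_j, u_j>) where u_j is the displayed integer vector. Then <v, e_j> = <v, u_j> / sqrt(<u_j, u_j>), so |<v, e_j>|^2 = <v, u_j>^2 / <u_j, u_j>.
Coefficients: <v, e_1> = 8/sqrt(5), <v, e_2> = -22/sqrt(120).
Square and sum: Σ |<v, e_j>|^2 = 101/6.
Compute ||v||^2 = v·v = 17.
Deficit = 17 − 101/6 = 1/6 ≥ 0, confirming Bessel's inequality. (The deficit equals ||v − Σ <v,e_j> e_j||^2, the squared distance from v to span{e_j}.)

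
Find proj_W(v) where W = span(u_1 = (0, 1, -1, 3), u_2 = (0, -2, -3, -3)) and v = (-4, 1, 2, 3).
proj_W(v) = (0, 143/89, 329/178, 489/178)

Set up U = [u_1 | ... | u_2] ∈ R^(4×2). The projector onto W = col(U) is P = U (U^T U)^(-1) U^T.
Compute U^T U =
  [11, -8]
  [-8, 22],
and U^T v = (8, -17).
Solve U^T U · c = U^T v for the coefficients: c = (20/89, -123/178). The projection is proj_W(v) = U c.
Check: (v - proj_W(v)) · u_1 = 0  (should be 0).
Check: (v - proj_W(v)) · u_2 = 0  (should be 0).
Result: proj_W(v) = (0, 143/89, 329/178, 489/178).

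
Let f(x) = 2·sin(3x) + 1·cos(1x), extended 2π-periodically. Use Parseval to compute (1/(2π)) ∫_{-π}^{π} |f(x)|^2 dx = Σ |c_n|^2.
Σ |c_n|^2 = 5/2

Expand |f|^2 and use orthogonality of {sin(nx), cos(mx)} on [-π, π]:
  ∫_{-π}^{π} sin(nx)^2 dx = π, ∫ cos(mx)^2 dx = π, and cross terms integrate to 0.
So ∫_{-π}^{π} f(x)^2 dx = 2^2 · π + 1^2 · π = (4 + 1)π.
Divide by 2π: (4 + 1)/2 = 5/2.
By Parseval, this equals Σ |c_n|^2.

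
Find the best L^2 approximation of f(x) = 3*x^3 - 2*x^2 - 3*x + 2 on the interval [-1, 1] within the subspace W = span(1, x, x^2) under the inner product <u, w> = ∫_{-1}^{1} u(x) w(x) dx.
g(x) = -2*x^2 - 6*x/5 + 2

The best approximation g ∈ W is the orthogonal projection of f onto W. Writing g = a_0 + a_1 x + a_2 x^2, the coefficients solve the normal equations G · a = b where
  G_{ij} = <φ_i, φ_j> and b_i = <f, φ_i>, with φ_0 = 1, φ_1 = x, φ_2 = x^2.
G =
  [2, 0, 2/3]
  [0, 2/3, 0]
  [2/3, 0, 2/5],
b = (8/3, -4/5, 8/15).
Solving gives a_0 = 2, a_1 = -6/5, a_2 = -2, so
  g(x) = -2*x^2 - 6*x/5 + 2.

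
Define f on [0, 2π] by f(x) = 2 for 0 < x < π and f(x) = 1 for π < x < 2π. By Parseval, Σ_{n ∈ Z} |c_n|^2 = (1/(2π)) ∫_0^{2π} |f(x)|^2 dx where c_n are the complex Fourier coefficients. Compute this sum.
Σ |c_n|^2 = 5/2

Parseval equates the L^2 energy of f (normalised by 1/(2π)) with the ℓ^2 sum of its Fourier coefficients: (1/(2π)) ∫_0^{2π} |f|^2 = Σ |c_n|^2.
Compute the left side: (1/(2π)) [∫_0^π 2^2 dx + ∫_π^{2π} 1^2 dx] = (1/(2π)) · (4π + 1π) = (4 + 1)/2 = 5/2.
So Σ_{n ∈ Z} |c_n|^2 = 5/2.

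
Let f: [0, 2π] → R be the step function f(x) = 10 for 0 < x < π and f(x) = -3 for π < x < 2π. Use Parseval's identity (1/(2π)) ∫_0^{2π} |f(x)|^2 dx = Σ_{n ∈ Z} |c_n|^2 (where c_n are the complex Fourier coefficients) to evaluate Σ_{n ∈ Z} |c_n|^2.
Σ |c_n|^2 = 109/2

Parseval equates the L^2 energy of f (normalised by 1/(2π)) with the ℓ^2 sum of its Fourier coefficients: (1/(2π)) ∫_0^{2π} |f|^2 = Σ |c_n|^2.
Compute the left side: (1/(2π)) [∫_0^π 10^2 dx + ∫_π^{2π} (-3)^2 dx] = (1/(2π)) · (100π + 9π) = (100 + 9)/2 = 109/2.
So Σ_{n ∈ Z} |c_n|^2 = 109/2.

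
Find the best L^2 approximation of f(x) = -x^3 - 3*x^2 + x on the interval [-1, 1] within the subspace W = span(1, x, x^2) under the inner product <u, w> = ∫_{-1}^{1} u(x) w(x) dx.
g(x) = -3*x^2 + 2*x/5

The best approximation g ∈ W is the orthogonal projection of f onto W. Writing g = a_0 + a_1 x + a_2 x^2, the coefficients solve the normal equations G · a = b where
  G_{ij} = <φ_i, φ_j> and b_i = <f, φ_i>, with φ_0 = 1, φ_1 = x, φ_2 = x^2.
G =
  [2, 0, 2/3]
  [0, 2/3, 0]
  [2/3, 0, 2/5],
b = (-2, 4/15, -6/5).
Solving gives a_0 = 0, a_1 = 2/5, a_2 = -3, so
  g(x) = -3*x^2 + 2*x/5.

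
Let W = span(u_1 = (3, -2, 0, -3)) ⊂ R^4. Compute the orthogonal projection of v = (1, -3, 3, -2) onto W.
proj_W(v) = (45/22, -15/11, 0, -45/22)

Set up U = [u_1 | ... | u_1] ∈ R^(4×1). The projector onto W = col(U) is P = U (U^T U)^(-1) U^T.
Compute U^T U =
  [22],
and U^T v = (15).
Solve U^T U · c = U^T v for the coefficients: c = (15/22). The projection is proj_W(v) = U c.
Check: (v - proj_W(v)) · u_1 = 0  (should be 0).
Result: proj_W(v) = (45/22, -15/11, 0, -45/22).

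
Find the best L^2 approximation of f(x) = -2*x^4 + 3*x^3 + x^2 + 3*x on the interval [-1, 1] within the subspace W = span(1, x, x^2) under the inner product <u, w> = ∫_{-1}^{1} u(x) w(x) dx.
g(x) = -5*x^2/7 + 24*x/5 + 6/35

The best approximation g ∈ W is the orthogonal projection of f onto W. Writing g = a_0 + a_1 x + a_2 x^2, the coefficients solve the normal equations G · a = b where
  G_{ij} = <φ_i, φ_j> and b_i = <f, φ_i>, with φ_0 = 1, φ_1 = x, φ_2 = x^2.
G =
  [2, 0, 2/3]
  [0, 2/3, 0]
  [2/3, 0, 2/5],
b = (-2/15, 16/5, -6/35).
Solving gives a_0 = 6/35, a_1 = 24/5, a_2 = -5/7, so
  g(x) = -5*x^2/7 + 24*x/5 + 6/35.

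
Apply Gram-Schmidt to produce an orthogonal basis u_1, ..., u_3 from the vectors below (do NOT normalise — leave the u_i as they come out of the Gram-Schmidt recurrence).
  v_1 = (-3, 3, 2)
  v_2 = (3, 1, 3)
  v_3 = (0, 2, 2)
Orthogonal basis:
  u_1 = (-3, 3, 2)
  u_2 = (3, 1, 3)
  u_3 = (21/209, 45/209, -36/209)

Apply the Gram-Schmidt recurrence
  u_1 = v_1
  u_i = v_i − Σ_{j<i} ((v_i · u_j) / (u_j · u_j)) · u_j.

Step by step this gives:
  u_1 = (-3, 3, 2)
  u_2 = (3, 1, 3)
  u_3 = (21/209, 45/209, -36/209)

Orthogonality check:
  u_2 · u_1 = 0 (should be 0)
  u_3 · u_1 = 0 (should be 0)
  u_3 · u_2 = 0 (should be 0)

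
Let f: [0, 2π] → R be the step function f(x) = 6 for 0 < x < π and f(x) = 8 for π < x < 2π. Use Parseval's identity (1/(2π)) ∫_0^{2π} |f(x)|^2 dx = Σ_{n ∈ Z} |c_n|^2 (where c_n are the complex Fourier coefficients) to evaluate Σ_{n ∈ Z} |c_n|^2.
Σ |c_n|^2 = 50

Parseval equates the L^2 energy of f (normalised by 1/(2π)) with the ℓ^2 sum of its Fourier coefficients: (1/(2π)) ∫_0^{2π} |f|^2 = Σ |c_n|^2.
Compute the left side: (1/(2π)) [∫_0^π 6^2 dx + ∫_π^{2π} 8^2 dx] = (1/(2π)) · (36π + 64π) = (36 + 64)/2 = 50.
So Σ_{n ∈ Z} |c_n|^2 = 50.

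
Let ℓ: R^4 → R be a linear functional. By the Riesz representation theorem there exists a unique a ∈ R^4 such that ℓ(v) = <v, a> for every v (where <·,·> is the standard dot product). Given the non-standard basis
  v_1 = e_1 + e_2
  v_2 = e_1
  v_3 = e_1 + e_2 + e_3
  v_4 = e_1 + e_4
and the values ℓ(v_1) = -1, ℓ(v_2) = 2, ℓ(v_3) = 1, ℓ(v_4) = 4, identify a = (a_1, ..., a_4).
a = (2, -3, 2, 2)

Write a = (a_1, ..., a_4) in the standard basis. For each basis vector v_i, ℓ(v_i) = <v_i, a> is a linear equation in the a_j's. Collect the n equations into a matrix system V a = ℓ, where row i of V is v_i (expressed in the standard basis). Since V is invertible (lower-triangular with 1s on the diagonal, up to permutation), solve by back-substitution:
  V =
[[1, 1, 0, 0],
 [1, 0, 0, 0],
 [1, 1, 1, 0],
 [1, 0, 0, 1]]
  V a = (-1, 2, 1, 4)
Solving gives a = (2, -3, 2, 2).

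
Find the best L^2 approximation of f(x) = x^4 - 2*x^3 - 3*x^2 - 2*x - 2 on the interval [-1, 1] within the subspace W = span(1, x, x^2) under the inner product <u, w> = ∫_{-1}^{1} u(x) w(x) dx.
g(x) = -15*x^2/7 - 16*x/5 - 73/35

The best approximation g ∈ W is the orthogonal projection of f onto W. Writing g = a_0 + a_1 x + a_2 x^2, the coefficients solve the normal equations G · a = b where
  G_{ij} = <φ_i, φ_j> and b_i = <f, φ_i>, with φ_0 = 1, φ_1 = x, φ_2 = x^2.
G =
  [2, 0, 2/3]
  [0, 2/3, 0]
  [2/3, 0, 2/5],
b = (-28/5, -32/15, -236/105).
Solving gives a_0 = -73/35, a_1 = -16/5, a_2 = -15/7, so
  g(x) = -15*x^2/7 - 16*x/5 - 73/35.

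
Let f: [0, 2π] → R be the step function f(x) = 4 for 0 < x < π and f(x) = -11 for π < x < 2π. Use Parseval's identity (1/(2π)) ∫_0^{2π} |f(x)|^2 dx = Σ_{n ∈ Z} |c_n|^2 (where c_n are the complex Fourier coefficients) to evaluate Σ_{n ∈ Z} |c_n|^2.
Σ |c_n|^2 = 137/2

Parseval equates the L^2 energy of f (normalised by 1/(2π)) with the ℓ^2 sum of its Fourier coefficients: (1/(2π)) ∫_0^{2π} |f|^2 = Σ |c_n|^2.
Compute the left side: (1/(2π)) [∫_0^π 4^2 dx + ∫_π^{2π} (-11)^2 dx] = (1/(2π)) · (16π + 121π) = (16 + 121)/2 = 137/2.
So Σ_{n ∈ Z} |c_n|^2 = 137/2.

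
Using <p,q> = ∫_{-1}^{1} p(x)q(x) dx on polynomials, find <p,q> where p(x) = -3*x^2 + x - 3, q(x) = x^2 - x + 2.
<p,q> = -298/15

Expand the product: p(x)·q(x) = -3*x^4 + 4*x^3 - 10*x^2 + 5*x - 6.
∫_{-1}^{1} of each monomial x^k gives [2/(k+1) if k even, 0 if k odd]. Integrating term-by-term (or equivalently evaluating the antiderivative F(x) = -3*x^5/5 + x^4 - 10*x^3/3 + 5*x^2/2 - 6*x at the endpoints):
  F(1) − F(−1) = -193/30 − (403/30) = -298/15.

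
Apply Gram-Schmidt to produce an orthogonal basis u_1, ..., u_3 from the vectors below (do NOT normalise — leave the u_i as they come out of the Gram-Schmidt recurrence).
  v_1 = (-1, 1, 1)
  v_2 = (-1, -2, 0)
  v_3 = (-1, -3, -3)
Orthogonal basis:
  u_1 = (-1, 1, 1)
  u_2 = (-4/3, -5/3, 1/3)
  u_3 = (-8/7, 4/7, -12/7)

Apply the Gram-Schmidt recurrence
  u_1 = v_1
  u_i = v_i − Σ_{j<i} ((v_i · u_j) / (u_j · u_j)) · u_j.

Step by step this gives:
  u_1 = (-1, 1, 1)
  u_2 = (-4/3, -5/3, 1/3)
  u_3 = (-8/7, 4/7, -12/7)

Orthogonality check:
  u_2 · u_1 = 0 (should be 0)
  u_3 · u_1 = 0 (should be 0)
  u_3 · u_2 = 0 (should be 0)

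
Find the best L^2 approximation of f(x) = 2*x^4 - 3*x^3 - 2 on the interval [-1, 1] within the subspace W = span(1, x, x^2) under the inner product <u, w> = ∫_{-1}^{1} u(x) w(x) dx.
g(x) = 12*x^2/7 - 9*x/5 - 76/35

The best approximation g ∈ W is the orthogonal projection of f onto W. Writing g = a_0 + a_1 x + a_2 x^2, the coefficients solve the normal equations G · a = b where
  G_{ij} = <φ_i, φ_j> and b_i = <f, φ_i>, with φ_0 = 1, φ_1 = x, φ_2 = x^2.
G =
  [2, 0, 2/3]
  [0, 2/3, 0]
  [2/3, 0, 2/5],
b = (-16/5, -6/5, -16/21).
Solving gives a_0 = -76/35, a_1 = -9/5, a_2 = 12/7, so
  g(x) = 12*x^2/7 - 9*x/5 - 76/35.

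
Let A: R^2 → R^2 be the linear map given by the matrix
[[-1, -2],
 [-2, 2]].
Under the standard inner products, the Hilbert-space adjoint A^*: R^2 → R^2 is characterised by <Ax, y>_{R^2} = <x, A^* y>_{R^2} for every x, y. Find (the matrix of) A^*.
A^* = A^T =
[[-1, -2],
 [-2, 2]]

For real matrices with standard dot products, the defining identity <Ax, y> = <x, A^* y> gives (Ax)^T y = x^T (A^*) y, i.e. x^T A^T y = x^T (A^*) y. Since this holds for all x, y, we must have A^* = A^T. Therefore
A^* =
[[-1, -2],
 [-2, 2]].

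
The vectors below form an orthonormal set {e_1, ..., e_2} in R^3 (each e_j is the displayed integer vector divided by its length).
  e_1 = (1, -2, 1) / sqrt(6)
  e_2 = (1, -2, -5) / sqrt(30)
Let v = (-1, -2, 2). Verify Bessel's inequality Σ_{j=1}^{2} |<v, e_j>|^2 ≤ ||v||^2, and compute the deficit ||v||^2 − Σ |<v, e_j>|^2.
Σ |<v, e_j>|^2 = 29/5; ||v||^2 = 9; deficit = 16/5

Write each e_j = u_j / sqrt(<u_j, u_j>) where u_j is the displayed integer vector. Then <v, e_j> = <v, u_j> / sqrt(<u_j, u_j>), so |<v, e_j>|^2 = <v, u_j>^2 / <u_j, u_j>.
Coefficients: <v, e_1> = 5/sqrt(6), <v, e_2> = -7/sqrt(30).
Square and sum: Σ |<v, e_j>|^2 = 29/5.
Compute ||v||^2 = v·v = 9.
Deficit = 9 − 29/5 = 16/5 ≥ 0, confirming Bessel's inequality. (The deficit equals ||v − Σ <v,e_j> e_j||^2, the squared distance from v to span{e_j}.)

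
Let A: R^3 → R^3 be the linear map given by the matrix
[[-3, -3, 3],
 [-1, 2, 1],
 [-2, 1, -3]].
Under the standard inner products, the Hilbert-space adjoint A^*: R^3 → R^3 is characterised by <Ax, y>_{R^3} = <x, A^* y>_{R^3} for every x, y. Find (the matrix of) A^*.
A^* = A^T =
[[-3, -1, -2],
 [-3, 2, 1],
 [3, 1, -3]]

For real matrices with standard dot products, the defining identity <Ax, y> = <x, A^* y> gives (Ax)^T y = x^T (A^*) y, i.e. x^T A^T y = x^T (A^*) y. Since this holds for all x, y, we must have A^* = A^T. Therefore
A^* =
[[-3, -1, -2],
 [-3, 2, 1],
 [3, 1, -3]].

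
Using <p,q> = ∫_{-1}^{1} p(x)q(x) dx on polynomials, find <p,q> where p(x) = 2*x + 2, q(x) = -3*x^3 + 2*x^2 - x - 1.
<p,q> = -76/15

Expand the product: p(x)·q(x) = -6*x^4 - 2*x^3 + 2*x^2 - 4*x - 2.
∫_{-1}^{1} of each monomial x^k gives [2/(k+1) if k even, 0 if k odd]. Integrating term-by-term (or equivalently evaluating the antiderivative F(x) = -6*x^5/5 - x^4/2 + 2*x^3/3 - 2*x^2 - 2*x at the endpoints):
  F(1) − F(−1) = -151/30 − (1/30) = -76/15.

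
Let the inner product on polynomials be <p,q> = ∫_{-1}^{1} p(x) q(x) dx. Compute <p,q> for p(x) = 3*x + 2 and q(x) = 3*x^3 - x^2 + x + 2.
<p,q> = 184/15

Expand the product: p(x)·q(x) = 9*x^4 + 3*x^3 + x^2 + 8*x + 4.
∫_{-1}^{1} of each monomial x^k gives [2/(k+1) if k even, 0 if k odd]. Integrating term-by-term (or equivalently evaluating the antiderivative F(x) = 9*x^5/5 + 3*x^4/4 + x^3/3 + 4*x^2 + 4*x at the endpoints):
  F(1) − F(−1) = 653/60 − (-83/60) = 184/15.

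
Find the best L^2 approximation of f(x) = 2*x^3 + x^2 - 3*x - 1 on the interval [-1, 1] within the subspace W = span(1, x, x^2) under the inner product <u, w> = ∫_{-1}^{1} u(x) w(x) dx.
g(x) = x^2 - 9*x/5 - 1

The best approximation g ∈ W is the orthogonal projection of f onto W. Writing g = a_0 + a_1 x + a_2 x^2, the coefficients solve the normal equations G · a = b where
  G_{ij} = <φ_i, φ_j> and b_i = <f, φ_i>, with φ_0 = 1, φ_1 = x, φ_2 = x^2.
G =
  [2, 0, 2/3]
  [0, 2/3, 0]
  [2/3, 0, 2/5],
b = (-4/3, -6/5, -4/15).
Solving gives a_0 = -1, a_1 = -9/5, a_2 = 1, so
  g(x) = x^2 - 9*x/5 - 1.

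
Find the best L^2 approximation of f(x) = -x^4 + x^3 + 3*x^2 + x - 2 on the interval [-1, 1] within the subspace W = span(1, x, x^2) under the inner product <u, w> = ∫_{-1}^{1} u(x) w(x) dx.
g(x) = 15*x^2/7 + 8*x/5 - 67/35

The best approximation g ∈ W is the orthogonal projection of f onto W. Writing g = a_0 + a_1 x + a_2 x^2, the coefficients solve the normal equations G · a = b where
  G_{ij} = <φ_i, φ_j> and b_i = <f, φ_i>, with φ_0 = 1, φ_1 = x, φ_2 = x^2.
G =
  [2, 0, 2/3]
  [0, 2/3, 0]
  [2/3, 0, 2/5],
b = (-12/5, 16/15, -44/105).
Solving gives a_0 = -67/35, a_1 = 8/5, a_2 = 15/7, so
  g(x) = 15*x^2/7 + 8*x/5 - 67/35.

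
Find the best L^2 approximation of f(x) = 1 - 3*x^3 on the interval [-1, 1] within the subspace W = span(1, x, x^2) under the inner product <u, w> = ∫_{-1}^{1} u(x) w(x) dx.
g(x) = 1 - 9*x/5

The best approximation g ∈ W is the orthogonal projection of f onto W. Writing g = a_0 + a_1 x + a_2 x^2, the coefficients solve the normal equations G · a = b where
  G_{ij} = <φ_i, φ_j> and b_i = <f, φ_i>, with φ_0 = 1, φ_1 = x, φ_2 = x^2.
G =
  [2, 0, 2/3]
  [0, 2/3, 0]
  [2/3, 0, 2/5],
b = (2, -6/5, 2/3).
Solving gives a_0 = 1, a_1 = -9/5, a_2 = 0, so
  g(x) = 1 - 9*x/5.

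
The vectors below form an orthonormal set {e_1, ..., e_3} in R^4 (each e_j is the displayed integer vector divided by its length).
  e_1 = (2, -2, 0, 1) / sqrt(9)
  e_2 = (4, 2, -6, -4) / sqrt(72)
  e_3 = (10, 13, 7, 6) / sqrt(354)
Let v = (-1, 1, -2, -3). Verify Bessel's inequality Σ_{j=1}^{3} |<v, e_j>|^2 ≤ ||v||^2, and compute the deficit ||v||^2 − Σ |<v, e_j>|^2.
Σ |<v, e_j>|^2 = 858/59; ||v||^2 = 15; deficit = 27/59

Write each e_j = u_j / sqrt(<u_j, u_j>) where u_j is the displayed integer vector. Then <v, e_j> = <v, u_j> / sqrt(<u_j, u_j>), so |<v, e_j>|^2 = <v, u_j>^2 / <u_j, u_j>.
Coefficients: <v, e_1> = -7/sqrt(9), <v, e_2> = 22/sqrt(72), <v, e_3> = -29/sqrt(354).
Square and sum: Σ |<v, e_j>|^2 = 858/59.
Compute ||v||^2 = v·v = 15.
Deficit = 15 − 858/59 = 27/59 ≥ 0, confirming Bessel's inequality. (The deficit equals ||v − Σ <v,e_j> e_j||^2, the squared distance from v to span{e_j}.)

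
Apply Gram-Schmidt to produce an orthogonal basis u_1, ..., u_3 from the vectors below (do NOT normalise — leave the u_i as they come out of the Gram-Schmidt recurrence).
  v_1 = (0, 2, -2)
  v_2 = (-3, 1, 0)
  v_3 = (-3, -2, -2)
Orthogonal basis:
  u_1 = (0, 2, -2)
  u_2 = (-3, 1/2, 1/2)
  u_3 = (-15/19, -45/19, -45/19)

Apply the Gram-Schmidt recurrence
  u_1 = v_1
  u_i = v_i − Σ_{j<i} ((v_i · u_j) / (u_j · u_j)) · u_j.

Step by step this gives:
  u_1 = (0, 2, -2)
  u_2 = (-3, 1/2, 1/2)
  u_3 = (-15/19, -45/19, -45/19)

Orthogonality check:
  u_2 · u_1 = 0 (should be 0)
  u_3 · u_1 = 0 (should be 0)
  u_3 · u_2 = 0 (should be 0)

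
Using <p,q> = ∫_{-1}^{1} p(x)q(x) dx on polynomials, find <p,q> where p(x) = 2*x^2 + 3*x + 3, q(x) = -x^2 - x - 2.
<p,q> = -292/15

Expand the product: p(x)·q(x) = -2*x^4 - 5*x^3 - 10*x^2 - 9*x - 6.
∫_{-1}^{1} of each monomial x^k gives [2/(k+1) if k even, 0 if k odd]. Integrating term-by-term (or equivalently evaluating the antiderivative F(x) = -2*x^5/5 - 5*x^4/4 - 10*x^3/3 - 9*x^2/2 - 6*x at the endpoints):
  F(1) − F(−1) = -929/60 − (239/60) = -292/15.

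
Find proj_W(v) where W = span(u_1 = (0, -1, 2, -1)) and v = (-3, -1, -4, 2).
proj_W(v) = (0, 3/2, -3, 3/2)

Set up U = [u_1 | ... | u_1] ∈ R^(4×1). The projector onto W = col(U) is P = U (U^T U)^(-1) U^T.
Compute U^T U =
  [6],
and U^T v = (-9).
Solve U^T U · c = U^T v for the coefficients: c = (-3/2). The projection is proj_W(v) = U c.
Check: (v - proj_W(v)) · u_1 = 0  (should be 0).
Result: proj_W(v) = (0, 3/2, -3, 3/2).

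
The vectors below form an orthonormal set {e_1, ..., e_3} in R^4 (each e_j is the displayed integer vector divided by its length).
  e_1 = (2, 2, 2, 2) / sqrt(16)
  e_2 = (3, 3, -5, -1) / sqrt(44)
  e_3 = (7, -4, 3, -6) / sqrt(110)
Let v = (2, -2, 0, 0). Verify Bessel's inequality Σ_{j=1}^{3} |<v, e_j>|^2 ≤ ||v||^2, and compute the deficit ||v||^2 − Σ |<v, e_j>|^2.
Σ |<v, e_j>|^2 = 22/5; ||v||^2 = 8; deficit = 18/5

Write each e_j = u_j / sqrt(<u_j, u_j>) where u_j is the displayed integer vector. Then <v, e_j> = <v, u_j> / sqrt(<u_j, u_j>), so |<v, e_j>|^2 = <v, u_j>^2 / <u_j, u_j>.
Coefficients: <v, e_1> = 0/sqrt(16), <v, e_2> = 0/sqrt(44), <v, e_3> = 22/sqrt(110).
Square and sum: Σ |<v, e_j>|^2 = 22/5.
Compute ||v||^2 = v·v = 8.
Deficit = 8 − 22/5 = 18/5 ≥ 0, confirming Bessel's inequality. (The deficit equals ||v − Σ <v,e_j> e_j||^2, the squared distance from v to span{e_j}.)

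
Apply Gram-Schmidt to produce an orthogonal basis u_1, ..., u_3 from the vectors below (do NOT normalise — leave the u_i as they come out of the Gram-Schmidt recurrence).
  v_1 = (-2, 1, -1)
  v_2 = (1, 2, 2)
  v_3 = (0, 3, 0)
Orthogonal basis:
  u_1 = (-2, 1, -1)
  u_2 = (1/3, 7/3, 5/3)
  u_3 = (18/25, 27/50, -9/10)

Apply the Gram-Schmidt recurrence
  u_1 = v_1
  u_i = v_i − Σ_{j<i} ((v_i · u_j) / (u_j · u_j)) · u_j.

Step by step this gives:
  u_1 = (-2, 1, -1)
  u_2 = (1/3, 7/3, 5/3)
  u_3 = (18/25, 27/50, -9/10)

Orthogonality check:
  u_2 · u_1 = 0 (should be 0)
  u_3 · u_1 = 0 (should be 0)
  u_3 · u_2 = 0 (should be 0)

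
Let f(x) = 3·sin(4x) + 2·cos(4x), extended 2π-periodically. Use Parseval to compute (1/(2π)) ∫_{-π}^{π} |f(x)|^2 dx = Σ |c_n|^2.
Σ |c_n|^2 = 13/2

Expand |f|^2 and use orthogonality of {sin(nx), cos(mx)} on [-π, π]:
  ∫_{-π}^{π} sin(nx)^2 dx = π, ∫ cos(mx)^2 dx = π, and cross terms integrate to 0.
So ∫_{-π}^{π} f(x)^2 dx = 3^2 · π + 2^2 · π = (9 + 4)π.
Divide by 2π: (9 + 4)/2 = 13/2.
By Parseval, this equals Σ |c_n|^2.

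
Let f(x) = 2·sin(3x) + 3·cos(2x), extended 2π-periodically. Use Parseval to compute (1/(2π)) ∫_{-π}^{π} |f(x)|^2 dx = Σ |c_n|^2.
Σ |c_n|^2 = 13/2

Expand |f|^2 and use orthogonality of {sin(nx), cos(mx)} on [-π, π]:
  ∫_{-π}^{π} sin(nx)^2 dx = π, ∫ cos(mx)^2 dx = π, and cross terms integrate to 0.
So ∫_{-π}^{π} f(x)^2 dx = 2^2 · π + 3^2 · π = (4 + 9)π.
Divide by 2π: (4 + 9)/2 = 13/2.
By Parseval, this equals Σ |c_n|^2.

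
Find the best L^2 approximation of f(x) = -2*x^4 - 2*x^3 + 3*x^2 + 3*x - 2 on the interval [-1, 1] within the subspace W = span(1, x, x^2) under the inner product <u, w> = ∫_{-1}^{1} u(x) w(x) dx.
g(x) = 9*x^2/7 + 9*x/5 - 64/35

The best approximation g ∈ W is the orthogonal projection of f onto W. Writing g = a_0 + a_1 x + a_2 x^2, the coefficients solve the normal equations G · a = b where
  G_{ij} = <φ_i, φ_j> and b_i = <f, φ_i>, with φ_0 = 1, φ_1 = x, φ_2 = x^2.
G =
  [2, 0, 2/3]
  [0, 2/3, 0]
  [2/3, 0, 2/5],
b = (-14/5, 6/5, -74/105).
Solving gives a_0 = -64/35, a_1 = 9/5, a_2 = 9/7, so
  g(x) = 9*x^2/7 + 9*x/5 - 64/35.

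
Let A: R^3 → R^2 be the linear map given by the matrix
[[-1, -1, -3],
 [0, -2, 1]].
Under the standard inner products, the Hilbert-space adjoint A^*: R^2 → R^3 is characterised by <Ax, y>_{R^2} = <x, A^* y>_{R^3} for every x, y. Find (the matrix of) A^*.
A^* = A^T =
[[-1, 0],
 [-1, -2],
 [-3, 1]]

For real matrices with standard dot products, the defining identity <Ax, y> = <x, A^* y> gives (Ax)^T y = x^T (A^*) y, i.e. x^T A^T y = x^T (A^*) y. Since this holds for all x, y, we must have A^* = A^T. Therefore
A^* =
[[-1, 0],
 [-1, -2],
 [-3, 1]].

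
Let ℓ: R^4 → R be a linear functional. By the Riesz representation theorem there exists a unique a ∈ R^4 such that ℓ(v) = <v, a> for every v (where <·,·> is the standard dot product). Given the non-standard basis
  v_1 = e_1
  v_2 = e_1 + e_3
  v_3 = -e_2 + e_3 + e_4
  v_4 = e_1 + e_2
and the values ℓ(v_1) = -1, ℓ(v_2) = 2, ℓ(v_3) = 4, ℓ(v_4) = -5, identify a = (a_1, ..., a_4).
a = (-1, -4, 3, -3)

Write a = (a_1, ..., a_4) in the standard basis. For each basis vector v_i, ℓ(v_i) = <v_i, a> is a linear equation in the a_j's. Collect the n equations into a matrix system V a = ℓ, where row i of V is v_i (expressed in the standard basis). Since V is invertible (lower-triangular with 1s on the diagonal, up to permutation), solve by back-substitution:
  V =
[[1, 0, 0, 0],
 [1, 0, 1, 0],
 [0, -1, 1, 1],
 [1, 1, 0, 0]]
  V a = (-1, 2, 4, -5)
Solving gives a = (-1, -4, 3, -3).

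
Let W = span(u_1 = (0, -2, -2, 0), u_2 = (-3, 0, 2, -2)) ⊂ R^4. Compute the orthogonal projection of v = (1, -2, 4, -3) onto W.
proj_W(v) = (-9/5, 2/5, 8/5, -6/5)

Set up U = [u_1 | ... | u_2] ∈ R^(4×2). The projector onto W = col(U) is P = U (U^T U)^(-1) U^T.
Compute U^T U =
  [8, -4]
  [-4, 17],
and U^T v = (-4, 11).
Solve U^T U · c = U^T v for the coefficients: c = (-1/5, 3/5). The projection is proj_W(v) = U c.
Check: (v - proj_W(v)) · u_1 = 0  (should be 0).
Check: (v - proj_W(v)) · u_2 = 0  (should be 0).
Result: proj_W(v) = (-9/5, 2/5, 8/5, -6/5).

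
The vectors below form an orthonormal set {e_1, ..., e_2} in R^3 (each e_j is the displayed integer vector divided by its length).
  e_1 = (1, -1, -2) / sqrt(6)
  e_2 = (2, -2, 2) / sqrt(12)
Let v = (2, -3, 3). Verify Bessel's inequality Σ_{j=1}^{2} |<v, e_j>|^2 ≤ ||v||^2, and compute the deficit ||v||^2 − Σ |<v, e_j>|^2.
Σ |<v, e_j>|^2 = 43/2; ||v||^2 = 22; deficit = 1/2

Write each e_j = u_j / sqrt(<u_j, u_j>) where u_j is the displayed integer vector. Then <v, e_j> = <v, u_j> / sqrt(<u_j, u_j>), so |<v, e_j>|^2 = <v, u_j>^2 / <u_j, u_j>.
Coefficients: <v, e_1> = -1/sqrt(6), <v, e_2> = 16/sqrt(12).
Square and sum: Σ |<v, e_j>|^2 = 43/2.
Compute ||v||^2 = v·v = 22.
Deficit = 22 − 43/2 = 1/2 ≥ 0, confirming Bessel's inequality. (The deficit equals ||v − Σ <v,e_j> e_j||^2, the squared distance from v to span{e_j}.)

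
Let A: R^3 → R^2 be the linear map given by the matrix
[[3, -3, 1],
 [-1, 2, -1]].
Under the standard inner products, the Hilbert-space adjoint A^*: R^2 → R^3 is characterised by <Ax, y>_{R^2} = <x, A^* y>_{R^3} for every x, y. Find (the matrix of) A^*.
A^* = A^T =
[[3, -1],
 [-3, 2],
 [1, -1]]

For real matrices with standard dot products, the defining identity <Ax, y> = <x, A^* y> gives (Ax)^T y = x^T (A^*) y, i.e. x^T A^T y = x^T (A^*) y. Since this holds for all x, y, we must have A^* = A^T. Therefore
A^* =
[[3, -1],
 [-3, 2],
 [1, -1]].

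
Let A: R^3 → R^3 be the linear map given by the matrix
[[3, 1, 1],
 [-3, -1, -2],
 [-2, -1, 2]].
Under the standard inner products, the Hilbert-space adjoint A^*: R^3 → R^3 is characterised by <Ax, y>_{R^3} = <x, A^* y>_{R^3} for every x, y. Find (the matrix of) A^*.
A^* = A^T =
[[3, -3, -2],
 [1, -1, -1],
 [1, -2, 2]]

For real matrices with standard dot products, the defining identity <Ax, y> = <x, A^* y> gives (Ax)^T y = x^T (A^*) y, i.e. x^T A^T y = x^T (A^*) y. Since this holds for all x, y, we must have A^* = A^T. Therefore
A^* =
[[3, -3, -2],
 [1, -1, -1],
 [1, -2, 2]].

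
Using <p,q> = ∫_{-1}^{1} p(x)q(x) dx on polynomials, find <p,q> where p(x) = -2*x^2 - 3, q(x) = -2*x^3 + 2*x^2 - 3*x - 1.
<p,q> = 26/15

Expand the product: p(x)·q(x) = 4*x^5 - 4*x^4 + 12*x^3 - 4*x^2 + 9*x + 3.
∫_{-1}^{1} of each monomial x^k gives [2/(k+1) if k even, 0 if k odd]. Integrating term-by-term (or equivalently evaluating the antiderivative F(x) = 2*x^6/3 - 4*x^5/5 + 3*x^4 - 4*x^3/3 + 9*x^2/2 + 3*x at the endpoints):
  F(1) − F(−1) = 271/30 − (73/10) = 26/15.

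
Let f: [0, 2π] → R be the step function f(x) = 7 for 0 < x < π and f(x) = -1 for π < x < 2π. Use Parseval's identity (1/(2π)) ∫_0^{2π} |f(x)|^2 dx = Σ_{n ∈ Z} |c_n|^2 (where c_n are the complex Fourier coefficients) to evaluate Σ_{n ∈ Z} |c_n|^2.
Σ |c_n|^2 = 25

Parseval equates the L^2 energy of f (normalised by 1/(2π)) with the ℓ^2 sum of its Fourier coefficients: (1/(2π)) ∫_0^{2π} |f|^2 = Σ |c_n|^2.
Compute the left side: (1/(2π)) [∫_0^π 7^2 dx + ∫_π^{2π} (-1)^2 dx] = (1/(2π)) · (49π + 1π) = (49 + 1)/2 = 25.
So Σ_{n ∈ Z} |c_n|^2 = 25.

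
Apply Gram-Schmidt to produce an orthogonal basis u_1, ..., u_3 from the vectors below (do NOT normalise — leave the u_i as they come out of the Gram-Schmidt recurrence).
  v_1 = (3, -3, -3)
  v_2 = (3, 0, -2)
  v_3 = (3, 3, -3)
Orthogonal basis:
  u_1 = (3, -3, -3)
  u_2 = (4/3, 5/3, -1/3)
  u_3 = (-6/7, 3/7, -9/7)

Apply the Gram-Schmidt recurrence
  u_1 = v_1
  u_i = v_i − Σ_{j<i} ((v_i · u_j) / (u_j · u_j)) · u_j.

Step by step this gives:
  u_1 = (3, -3, -3)
  u_2 = (4/3, 5/3, -1/3)
  u_3 = (-6/7, 3/7, -9/7)

Orthogonality check:
  u_2 · u_1 = 0 (should be 0)
  u_3 · u_1 = 0 (should be 0)
  u_3 · u_2 = 0 (should be 0)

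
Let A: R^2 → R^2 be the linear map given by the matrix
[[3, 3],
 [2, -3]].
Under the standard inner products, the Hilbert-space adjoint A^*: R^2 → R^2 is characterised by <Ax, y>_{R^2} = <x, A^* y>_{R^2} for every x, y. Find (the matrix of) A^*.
A^* = A^T =
[[3, 2],
 [3, -3]]

For real matrices with standard dot products, the defining identity <Ax, y> = <x, A^* y> gives (Ax)^T y = x^T (A^*) y, i.e. x^T A^T y = x^T (A^*) y. Since this holds for all x, y, we must have A^* = A^T. Therefore
A^* =
[[3, 2],
 [3, -3]].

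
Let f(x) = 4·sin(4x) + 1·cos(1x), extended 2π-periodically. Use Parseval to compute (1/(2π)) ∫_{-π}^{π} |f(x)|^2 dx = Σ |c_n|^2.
Σ |c_n|^2 = 17/2

Expand |f|^2 and use orthogonality of {sin(nx), cos(mx)} on [-π, π]:
  ∫_{-π}^{π} sin(nx)^2 dx = π, ∫ cos(mx)^2 dx = π, and cross terms integrate to 0.
So ∫_{-π}^{π} f(x)^2 dx = 4^2 · π + 1^2 · π = (16 + 1)π.
Divide by 2π: (16 + 1)/2 = 17/2.
By Parseval, this equals Σ |c_n|^2.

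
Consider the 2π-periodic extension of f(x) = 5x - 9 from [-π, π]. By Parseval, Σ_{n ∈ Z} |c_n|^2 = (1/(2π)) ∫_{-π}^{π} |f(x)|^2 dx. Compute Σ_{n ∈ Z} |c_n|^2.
Σ |c_n|^2 = 25π^2/3 + 81

Expand and integrate term by term over [-π, π]:
  ∫ (5x)^2 dx = 25·(2π^3/3); ∫ 2·5·(-9)·x dx = 0 (odd integrand); ∫ (-9)^2 dx = 81·2π.
So (1/(2π)) ∫_{-π}^{π} (5x - 9)^2 dx = 25π^2/3 + 81 = 25π^2/3 + 81.
Parseval ⇒ Σ |c_n|^2 = 25π^2/3 + 81.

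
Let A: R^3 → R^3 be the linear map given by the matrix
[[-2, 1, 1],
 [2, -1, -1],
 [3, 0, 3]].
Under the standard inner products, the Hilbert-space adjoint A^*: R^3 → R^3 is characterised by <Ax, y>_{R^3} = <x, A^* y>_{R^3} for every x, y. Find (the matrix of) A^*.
A^* = A^T =
[[-2, 2, 3],
 [1, -1, 0],
 [1, -1, 3]]

For real matrices with standard dot products, the defining identity <Ax, y> = <x, A^* y> gives (Ax)^T y = x^T (A^*) y, i.e. x^T A^T y = x^T (A^*) y. Since this holds for all x, y, we must have A^* = A^T. Therefore
A^* =
[[-2, 2, 3],
 [1, -1, 0],
 [1, -1, 3]].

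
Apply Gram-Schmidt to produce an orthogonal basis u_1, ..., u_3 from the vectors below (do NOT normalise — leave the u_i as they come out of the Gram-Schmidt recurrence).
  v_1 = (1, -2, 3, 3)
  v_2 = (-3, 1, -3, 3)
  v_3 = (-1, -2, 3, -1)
Orthogonal basis:
  u_1 = (1, -2, 3, 3)
  u_2 = (-64/23, 13/23, -54/23, 84/23)
  u_3 = (-1440/619, -636/619, 642/619, -586/619)

Apply the Gram-Schmidt recurrence
  u_1 = v_1
  u_i = v_i − Σ_{j<i} ((v_i · u_j) / (u_j · u_j)) · u_j.

Step by step this gives:
  u_1 = (1, -2, 3, 3)
  u_2 = (-64/23, 13/23, -54/23, 84/23)
  u_3 = (-1440/619, -636/619, 642/619, -586/619)

Orthogonality check:
  u_2 · u_1 = 0 (should be 0)
  u_3 · u_1 = 0 (should be 0)
  u_3 · u_2 = 0 (should be 0)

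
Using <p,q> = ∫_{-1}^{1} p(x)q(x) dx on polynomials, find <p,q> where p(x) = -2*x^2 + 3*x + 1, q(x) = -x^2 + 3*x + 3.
<p,q> = 122/15

Expand the product: p(x)·q(x) = 2*x^4 - 9*x^3 + 2*x^2 + 12*x + 3.
∫_{-1}^{1} of each monomial x^k gives [2/(k+1) if k even, 0 if k odd]. Integrating term-by-term (or equivalently evaluating the antiderivative F(x) = 2*x^5/5 - 9*x^4/4 + 2*x^3/3 + 6*x^2 + 3*x at the endpoints):
  F(1) − F(−1) = 469/60 − (-19/60) = 122/15.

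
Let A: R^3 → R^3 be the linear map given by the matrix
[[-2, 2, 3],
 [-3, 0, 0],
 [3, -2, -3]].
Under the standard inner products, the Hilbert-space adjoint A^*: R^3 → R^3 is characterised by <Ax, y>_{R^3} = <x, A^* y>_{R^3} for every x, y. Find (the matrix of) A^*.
A^* = A^T =
[[-2, -3, 3],
 [2, 0, -2],
 [3, 0, -3]]

For real matrices with standard dot products, the defining identity <Ax, y> = <x, A^* y> gives (Ax)^T y = x^T (A^*) y, i.e. x^T A^T y = x^T (A^*) y. Since this holds for all x, y, we must have A^* = A^T. Therefore
A^* =
[[-2, -3, 3],
 [2, 0, -2],
 [3, 0, -3]].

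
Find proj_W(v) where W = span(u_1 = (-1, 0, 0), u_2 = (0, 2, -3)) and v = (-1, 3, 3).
proj_W(v) = (-1, -6/13, 9/13)

Set up U = [u_1 | ... | u_2] ∈ R^(3×2). The projector onto W = col(U) is P = U (U^T U)^(-1) U^T.
Compute U^T U =
  [1, 0]
  [0, 13],
and U^T v = (1, -3).
Solve U^T U · c = U^T v for the coefficients: c = (1, -3/13). The projection is proj_W(v) = U c.
Check: (v - proj_W(v)) · u_1 = 0  (should be 0).
Check: (v - proj_W(v)) · u_2 = 0  (should be 0).
Result: proj_W(v) = (-1, -6/13, 9/13).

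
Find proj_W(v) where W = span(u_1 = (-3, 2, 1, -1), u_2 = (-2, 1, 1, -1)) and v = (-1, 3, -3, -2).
proj_W(v) = (-8/5, 12/5, -4/5, 4/5)

Set up U = [u_1 | ... | u_2] ∈ R^(4×2). The projector onto W = col(U) is P = U (U^T U)^(-1) U^T.
Compute U^T U =
  [15, 10]
  [10, 7],
and U^T v = (8, 4).
Solve U^T U · c = U^T v for the coefficients: c = (16/5, -4). The projection is proj_W(v) = U c.
Check: (v - proj_W(v)) · u_1 = 0  (should be 0).
Check: (v - proj_W(v)) · u_2 = 0  (should be 0).
Result: proj_W(v) = (-8/5, 12/5, -4/5, 4/5).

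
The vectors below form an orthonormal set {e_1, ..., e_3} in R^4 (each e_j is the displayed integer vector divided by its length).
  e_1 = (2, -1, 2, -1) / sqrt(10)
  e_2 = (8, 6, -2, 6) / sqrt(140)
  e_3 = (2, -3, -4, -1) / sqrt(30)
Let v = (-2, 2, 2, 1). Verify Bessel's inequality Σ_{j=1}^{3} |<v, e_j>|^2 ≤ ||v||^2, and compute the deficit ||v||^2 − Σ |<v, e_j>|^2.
Σ |<v, e_j>|^2 = 1361/105; ||v||^2 = 13; deficit = 4/105

Write each e_j = u_j / sqrt(<u_j, u_j>) where u_j is the displayed integer vector. Then <v, e_j> = <v, u_j> / sqrt(<u_j, u_j>), so |<v, e_j>|^2 = <v, u_j>^2 / <u_j, u_j>.
Coefficients: <v, e_1> = -3/sqrt(10), <v, e_2> = -2/sqrt(140), <v, e_3> = -19/sqrt(30).
Square and sum: Σ |<v, e_j>|^2 = 1361/105.
Compute ||v||^2 = v·v = 13.
Deficit = 13 − 1361/105 = 4/105 ≥ 0, confirming Bessel's inequality. (The deficit equals ||v − Σ <v,e_j> e_j||^2, the squared distance from v to span{e_j}.)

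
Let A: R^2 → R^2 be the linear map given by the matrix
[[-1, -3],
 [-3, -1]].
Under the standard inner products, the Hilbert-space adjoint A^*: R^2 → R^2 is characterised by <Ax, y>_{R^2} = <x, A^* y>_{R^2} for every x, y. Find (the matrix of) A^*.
A^* = A^T =
[[-1, -3],
 [-3, -1]]

For real matrices with standard dot products, the defining identity <Ax, y> = <x, A^* y> gives (Ax)^T y = x^T (A^*) y, i.e. x^T A^T y = x^T (A^*) y. Since this holds for all x, y, we must have A^* = A^T. Therefore
A^* =
[[-1, -3],
 [-3, -1]].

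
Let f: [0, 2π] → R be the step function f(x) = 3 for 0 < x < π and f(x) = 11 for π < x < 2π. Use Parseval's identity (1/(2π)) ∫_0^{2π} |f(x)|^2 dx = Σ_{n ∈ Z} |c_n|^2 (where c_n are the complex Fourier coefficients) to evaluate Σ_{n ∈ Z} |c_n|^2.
Σ |c_n|^2 = 65

Parseval equates the L^2 energy of f (normalised by 1/(2π)) with the ℓ^2 sum of its Fourier coefficients: (1/(2π)) ∫_0^{2π} |f|^2 = Σ |c_n|^2.
Compute the left side: (1/(2π)) [∫_0^π 3^2 dx + ∫_π^{2π} 11^2 dx] = (1/(2π)) · (9π + 121π) = (9 + 121)/2 = 65.
So Σ_{n ∈ Z} |c_n|^2 = 65.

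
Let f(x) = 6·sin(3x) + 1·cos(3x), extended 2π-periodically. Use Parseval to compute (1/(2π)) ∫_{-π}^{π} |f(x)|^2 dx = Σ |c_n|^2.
Σ |c_n|^2 = 37/2

Expand |f|^2 and use orthogonality of {sin(nx), cos(mx)} on [-π, π]:
  ∫_{-π}^{π} sin(nx)^2 dx = π, ∫ cos(mx)^2 dx = π, and cross terms integrate to 0.
So ∫_{-π}^{π} f(x)^2 dx = 6^2 · π + 1^2 · π = (36 + 1)π.
Divide by 2π: (36 + 1)/2 = 37/2.
By Parseval, this equals Σ |c_n|^2.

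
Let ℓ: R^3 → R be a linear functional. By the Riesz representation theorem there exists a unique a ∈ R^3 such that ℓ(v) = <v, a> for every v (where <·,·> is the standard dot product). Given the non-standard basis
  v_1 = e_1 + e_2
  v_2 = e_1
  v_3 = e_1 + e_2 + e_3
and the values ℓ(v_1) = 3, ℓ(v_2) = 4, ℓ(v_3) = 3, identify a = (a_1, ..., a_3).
a = (4, -1, 0)

Write a = (a_1, ..., a_3) in the standard basis. For each basis vector v_i, ℓ(v_i) = <v_i, a> is a linear equation in the a_j's. Collect the n equations into a matrix system V a = ℓ, where row i of V is v_i (expressed in the standard basis). Since V is invertible (lower-triangular with 1s on the diagonal, up to permutation), solve by back-substitution:
  V =
[[1, 1, 0],
 [1, 0, 0],
 [1, 1, 1]]
  V a = (3, 4, 3)
Solving gives a = (4, -1, 0).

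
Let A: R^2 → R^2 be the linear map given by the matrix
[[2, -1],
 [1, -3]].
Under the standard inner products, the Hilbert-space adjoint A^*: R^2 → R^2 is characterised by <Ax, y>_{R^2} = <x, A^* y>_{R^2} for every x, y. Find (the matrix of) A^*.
A^* = A^T =
[[2, 1],
 [-1, -3]]

For real matrices with standard dot products, the defining identity <Ax, y> = <x, A^* y> gives (Ax)^T y = x^T (A^*) y, i.e. x^T A^T y = x^T (A^*) y. Since this holds for all x, y, we must have A^* = A^T. Therefore
A^* =
[[2, 1],
 [-1, -3]].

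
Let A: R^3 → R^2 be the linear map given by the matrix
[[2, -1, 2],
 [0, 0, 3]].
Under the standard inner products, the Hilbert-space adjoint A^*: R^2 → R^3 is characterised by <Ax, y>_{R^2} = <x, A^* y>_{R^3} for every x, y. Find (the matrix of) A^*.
A^* = A^T =
[[2, 0],
 [-1, 0],
 [2, 3]]

For real matrices with standard dot products, the defining identity <Ax, y> = <x, A^* y> gives (Ax)^T y = x^T (A^*) y, i.e. x^T A^T y = x^T (A^*) y. Since this holds for all x, y, we must have A^* = A^T. Therefore
A^* =
[[2, 0],
 [-1, 0],
 [2, 3]].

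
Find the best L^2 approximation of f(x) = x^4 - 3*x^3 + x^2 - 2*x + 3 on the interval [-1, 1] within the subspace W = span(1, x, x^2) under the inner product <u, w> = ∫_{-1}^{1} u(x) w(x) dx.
g(x) = 13*x^2/7 - 19*x/5 + 102/35

The best approximation g ∈ W is the orthogonal projection of f onto W. Writing g = a_0 + a_1 x + a_2 x^2, the coefficients solve the normal equations G · a = b where
  G_{ij} = <φ_i, φ_j> and b_i = <f, φ_i>, with φ_0 = 1, φ_1 = x, φ_2 = x^2.
G =
  [2, 0, 2/3]
  [0, 2/3, 0]
  [2/3, 0, 2/5],
b = (106/15, -38/15, 94/35).
Solving gives a_0 = 102/35, a_1 = -19/5, a_2 = 13/7, so
  g(x) = 13*x^2/7 - 19*x/5 + 102/35.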